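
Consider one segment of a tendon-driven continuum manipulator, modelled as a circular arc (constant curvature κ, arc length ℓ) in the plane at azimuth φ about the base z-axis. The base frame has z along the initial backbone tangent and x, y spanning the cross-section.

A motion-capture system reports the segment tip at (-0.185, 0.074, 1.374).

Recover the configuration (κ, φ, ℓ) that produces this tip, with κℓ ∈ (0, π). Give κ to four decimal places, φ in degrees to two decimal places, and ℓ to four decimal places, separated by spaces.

0.2067 158.20 1.3932

ρ = √(x²+y²) = √(-0.185² + 0.074²) = 0.19925
φ = atan2(y, x) mod 360° = atan2(0.074, -0.185) = 158.1986°
|p|² = ρ² + z² = 0.19925² + 1.374² = 1.92758
κ = 2ρ / |p|² = 2×0.19925 / 1.92758 = 0.20674
θ = 2·atan2(ρ, z) = 2·atan2(0.19925, 1.374) = 0.28802 rad
ℓ = θ/κ = 0.28802/0.20674 = 1.39318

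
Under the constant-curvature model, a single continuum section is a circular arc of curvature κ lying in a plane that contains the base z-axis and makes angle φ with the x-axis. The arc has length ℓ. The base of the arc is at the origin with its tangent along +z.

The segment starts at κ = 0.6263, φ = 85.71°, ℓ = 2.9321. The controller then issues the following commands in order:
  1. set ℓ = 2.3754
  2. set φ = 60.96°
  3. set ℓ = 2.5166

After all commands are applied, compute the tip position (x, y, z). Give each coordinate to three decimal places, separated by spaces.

0.779 1.403 1.597

initial: κ=0.6263, φ=85.71°, ℓ=2.9321
cmd 1: set ℓ=2.3754 → (κ,φ,ℓ)=(0.6263,85.71°,2.3754) → tip=(0.1095,1.4601,1.5912)
cmd 2: set φ=60.96° → (κ,φ,ℓ)=(0.6263,60.96°,2.3754) → tip=(0.7107,1.2801,1.5912)
cmd 3: set ℓ=2.5166 → (κ,φ,ℓ)=(0.6263,60.96°,2.5166) → tip=(0.7792,1.4034,1.5967)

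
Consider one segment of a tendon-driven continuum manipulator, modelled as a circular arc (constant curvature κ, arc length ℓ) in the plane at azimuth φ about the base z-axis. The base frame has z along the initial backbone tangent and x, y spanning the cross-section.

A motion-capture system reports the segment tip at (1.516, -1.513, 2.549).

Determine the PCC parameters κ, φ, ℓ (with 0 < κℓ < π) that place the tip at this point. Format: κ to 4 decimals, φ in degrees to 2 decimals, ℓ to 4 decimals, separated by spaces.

ρ = √(x²+y²) = √(1.516² + -1.513²) = 2.14183
φ = atan2(y, x) mod 360° = atan2(-1.513, 1.516) = 315.0567°
|p|² = ρ² + z² = 2.14183² + 2.549² = 11.08483
κ = 2ρ / |p|² = 2×2.14183 / 11.08483 = 0.38644
θ = 2·atan2(ρ, z) = 2·atan2(2.14183, 2.549) = 1.39763 rad
ℓ = θ/κ = 1.39763/0.38644 = 3.61664

0.3864 315.06 3.6166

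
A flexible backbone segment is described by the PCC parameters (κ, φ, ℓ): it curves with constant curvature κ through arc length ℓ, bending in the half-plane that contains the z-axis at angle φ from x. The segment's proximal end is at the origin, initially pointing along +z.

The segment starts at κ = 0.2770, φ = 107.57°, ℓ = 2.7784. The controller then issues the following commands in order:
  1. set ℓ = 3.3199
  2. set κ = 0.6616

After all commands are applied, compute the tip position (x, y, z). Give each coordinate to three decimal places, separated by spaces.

-0.723 2.285 1.225

initial: κ=0.2770, φ=107.57°, ℓ=2.7784
cmd 1: set ℓ=3.3199 → (κ,φ,ℓ)=(0.2770,107.57°,3.3199) → tip=(-0.4292,1.3556,2.8714)
cmd 2: set κ=0.6616 → (κ,φ,ℓ)=(0.6616,107.57°,3.3199) → tip=(-0.7235,2.2848,1.2252)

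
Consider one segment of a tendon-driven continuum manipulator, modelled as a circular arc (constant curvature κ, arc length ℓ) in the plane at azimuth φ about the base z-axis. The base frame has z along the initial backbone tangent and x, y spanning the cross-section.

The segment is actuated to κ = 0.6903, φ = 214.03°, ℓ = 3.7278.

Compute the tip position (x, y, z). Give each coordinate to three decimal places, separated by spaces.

-2.212 -1.494 0.780

θ = κ·ℓ = 0.6903 × 3.7278 = 2.57330 rad
ρ = (1 − cos θ)/κ = (1 − -0.84282)/0.6903 = 2.66959
z = sin θ / κ = 0.53819/0.6903 = 0.77965
x = ρ cos φ = 2.66959 × cos(214.03°) = -2.21241
y = ρ sin φ = 2.66959 × sin(214.03°) = -1.49398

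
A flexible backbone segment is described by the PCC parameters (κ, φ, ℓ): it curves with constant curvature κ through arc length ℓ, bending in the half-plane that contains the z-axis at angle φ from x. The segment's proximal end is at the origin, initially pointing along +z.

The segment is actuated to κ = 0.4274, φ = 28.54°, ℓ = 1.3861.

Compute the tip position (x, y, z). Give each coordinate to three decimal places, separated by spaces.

θ = κ·ℓ = 0.4274 × 1.3861 = 0.59242 rad
ρ = (1 − cos θ)/κ = (1 − 0.82959)/0.4274 = 0.39871
z = sin θ / κ = 0.55837/0.4274 = 1.30643
x = ρ cos φ = 0.39871 × cos(28.54°) = 0.35026
y = ρ sin φ = 0.39871 × sin(28.54°) = 0.19049

0.350 0.190 1.306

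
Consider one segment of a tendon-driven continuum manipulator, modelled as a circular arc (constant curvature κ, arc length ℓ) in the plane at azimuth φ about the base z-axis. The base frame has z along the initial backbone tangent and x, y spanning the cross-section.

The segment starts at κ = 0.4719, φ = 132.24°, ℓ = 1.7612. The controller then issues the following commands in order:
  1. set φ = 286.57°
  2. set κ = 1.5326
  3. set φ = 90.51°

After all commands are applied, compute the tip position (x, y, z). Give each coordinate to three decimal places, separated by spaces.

initial: κ=0.4719, φ=132.24°, ℓ=1.7612
cmd 1: set φ=286.57° → (κ,φ,ℓ)=(0.4719,286.57°,1.7612) → tip=(0.1970,-0.6620,1.5653)
cmd 2: set κ=1.5326 → (κ,φ,ℓ)=(1.5326,286.57°,1.7612) → tip=(0.3542,-1.1906,0.2793)
cmd 3: set φ=90.51° → (κ,φ,ℓ)=(1.5326,90.51°,1.7612) → tip=(-0.0111,1.2421,0.2793)

-0.011 1.242 0.279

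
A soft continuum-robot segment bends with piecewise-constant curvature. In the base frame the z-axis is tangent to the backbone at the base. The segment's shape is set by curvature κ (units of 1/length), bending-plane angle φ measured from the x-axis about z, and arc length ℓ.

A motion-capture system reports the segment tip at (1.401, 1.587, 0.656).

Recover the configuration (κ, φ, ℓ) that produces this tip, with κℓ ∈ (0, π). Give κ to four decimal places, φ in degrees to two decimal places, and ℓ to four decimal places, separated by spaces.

0.8620 48.56 2.9474

ρ = √(x²+y²) = √(1.401² + 1.587²) = 2.11692
φ = atan2(y, x) mod 360° = atan2(1.587, 1.401) = 48.5620°
|p|² = ρ² + z² = 2.11692² + 0.656² = 4.91171
κ = 2ρ / |p|² = 2×2.11692 / 4.91171 = 0.86199
θ = 2·atan2(ρ, z) = 2·atan2(2.11692, 0.656) = 2.54059 rad
ℓ = θ/κ = 2.54059/0.86199 = 2.94735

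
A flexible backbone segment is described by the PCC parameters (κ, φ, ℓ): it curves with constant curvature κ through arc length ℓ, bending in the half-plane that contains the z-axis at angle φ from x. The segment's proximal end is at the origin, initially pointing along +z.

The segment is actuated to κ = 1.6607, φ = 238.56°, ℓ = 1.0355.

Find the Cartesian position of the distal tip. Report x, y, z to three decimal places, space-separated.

-0.361 -0.590 0.595

θ = κ·ℓ = 1.6607 × 1.0355 = 1.71965 rad
ρ = (1 − cos θ)/κ = (1 − -0.14831)/1.6607 = 0.69146
z = sin θ / κ = 0.98894/1.6607 = 0.59550
x = ρ cos φ = 0.69146 × cos(238.56°) = -0.36067
y = ρ sin φ = 0.69146 × sin(238.56°) = -0.58995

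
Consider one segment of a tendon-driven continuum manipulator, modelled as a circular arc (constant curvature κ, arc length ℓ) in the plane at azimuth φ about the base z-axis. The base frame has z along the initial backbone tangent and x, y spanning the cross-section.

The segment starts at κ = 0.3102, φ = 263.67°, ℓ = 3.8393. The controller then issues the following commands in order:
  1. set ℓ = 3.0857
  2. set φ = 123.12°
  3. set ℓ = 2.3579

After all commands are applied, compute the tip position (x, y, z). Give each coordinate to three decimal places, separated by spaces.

initial: κ=0.3102, φ=263.67°, ℓ=3.8393
cmd 1: set ℓ=3.0857 → (κ,φ,ℓ)=(0.3102,263.67°,3.0857) → tip=(-0.1508,-1.3591,2.6356)
cmd 2: set φ=123.12° → (κ,φ,ℓ)=(0.3102,123.12°,3.0857) → tip=(-0.7472,1.1453,2.6356)
cmd 3: set ℓ=2.3579 → (κ,φ,ℓ)=(0.3102,123.12°,2.3579) → tip=(-0.4505,0.6906,2.1532)

-0.451 0.691 2.153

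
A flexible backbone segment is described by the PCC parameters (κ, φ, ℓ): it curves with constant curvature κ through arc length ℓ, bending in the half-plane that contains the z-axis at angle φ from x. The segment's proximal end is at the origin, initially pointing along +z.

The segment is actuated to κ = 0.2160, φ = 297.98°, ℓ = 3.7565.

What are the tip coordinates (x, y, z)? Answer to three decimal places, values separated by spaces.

θ = κ·ℓ = 0.2160 × 3.7565 = 0.81140 rad
ρ = (1 − cos θ)/κ = (1 − 0.68848)/0.2160 = 1.44222
z = sin θ / κ = 0.72525/0.2160 = 3.35766
x = ρ cos φ = 1.44222 × cos(297.98°) = 0.67664
y = ρ sin φ = 1.44222 × sin(297.98°) = -1.27364

0.677 -1.274 3.358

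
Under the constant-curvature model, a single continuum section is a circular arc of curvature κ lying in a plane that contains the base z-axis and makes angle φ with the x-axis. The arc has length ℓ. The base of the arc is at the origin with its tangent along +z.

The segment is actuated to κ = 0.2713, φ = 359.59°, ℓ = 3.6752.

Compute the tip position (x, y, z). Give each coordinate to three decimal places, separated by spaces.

θ = κ·ℓ = 0.2713 × 3.6752 = 0.99708 rad
ρ = (1 − cos θ)/κ = (1 − 0.54276)/0.2713 = 1.68538
z = sin θ / κ = 0.83989/0.2713 = 3.09580
x = ρ cos φ = 1.68538 × cos(359.59°) = 1.68534
y = ρ sin φ = 1.68538 × sin(359.59°) = -0.01206

1.685 -0.012 3.096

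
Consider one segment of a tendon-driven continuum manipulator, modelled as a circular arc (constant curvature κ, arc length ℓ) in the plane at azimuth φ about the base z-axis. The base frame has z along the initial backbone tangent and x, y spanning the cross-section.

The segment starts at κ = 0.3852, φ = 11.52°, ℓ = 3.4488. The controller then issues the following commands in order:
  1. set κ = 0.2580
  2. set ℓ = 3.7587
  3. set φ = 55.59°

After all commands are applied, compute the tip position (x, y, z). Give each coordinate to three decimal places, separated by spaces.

initial: κ=0.3852, φ=11.52°, ℓ=3.4488
cmd 1: set κ=0.2580 → (κ,φ,ℓ)=(0.2580,11.52°,3.4488) → tip=(1.4068,0.2867,3.0114)
cmd 2: set ℓ=3.7587 → (κ,φ,ℓ)=(0.2580,11.52°,3.7587) → tip=(1.6501,0.3363,3.1967)
cmd 3: set φ=55.59° → (κ,φ,ℓ)=(0.2580,55.59°,3.7587) → tip=(0.9517,1.3894,3.1967)

0.952 1.389 3.197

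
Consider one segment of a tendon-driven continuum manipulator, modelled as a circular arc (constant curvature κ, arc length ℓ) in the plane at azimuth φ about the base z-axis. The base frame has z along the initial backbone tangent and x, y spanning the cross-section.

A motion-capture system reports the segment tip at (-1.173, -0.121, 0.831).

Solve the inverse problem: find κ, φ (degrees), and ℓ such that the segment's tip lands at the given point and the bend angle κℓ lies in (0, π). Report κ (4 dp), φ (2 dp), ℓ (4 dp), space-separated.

1.1333 185.89 1.6888

ρ = √(x²+y²) = √(-1.173² + -0.121²) = 1.17922
φ = atan2(y, x) mod 360° = atan2(-0.121, -1.173) = 185.8895°
|p|² = ρ² + z² = 1.17922² + 0.831² = 2.08113
κ = 2ρ / |p|² = 2×1.17922 / 2.08113 = 1.13325
θ = 2·atan2(ρ, z) = 2·atan2(1.17922, 0.831) = 1.91385 rad
ℓ = θ/κ = 1.91385/1.13325 = 1.68881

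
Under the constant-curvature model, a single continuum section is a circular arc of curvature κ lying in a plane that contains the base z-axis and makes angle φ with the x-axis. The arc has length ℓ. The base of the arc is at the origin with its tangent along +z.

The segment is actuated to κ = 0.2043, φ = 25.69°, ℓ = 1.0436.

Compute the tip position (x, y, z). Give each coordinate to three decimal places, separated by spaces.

θ = κ·ℓ = 0.2043 × 1.0436 = 0.21321 rad
ρ = (1 − cos θ)/κ = (1 − 0.97736)/0.2043 = 0.11083
z = sin θ / κ = 0.21160/0.2043 = 1.03571
x = ρ cos φ = 0.11083 × cos(25.69°) = 0.09988
y = ρ sin φ = 0.11083 × sin(25.69°) = 0.04805

0.100 0.048 1.036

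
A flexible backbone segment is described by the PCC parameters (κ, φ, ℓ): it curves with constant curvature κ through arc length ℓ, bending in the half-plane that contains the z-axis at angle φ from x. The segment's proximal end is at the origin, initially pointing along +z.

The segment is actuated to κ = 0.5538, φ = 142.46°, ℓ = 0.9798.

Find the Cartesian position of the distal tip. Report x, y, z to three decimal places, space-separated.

θ = κ·ℓ = 0.5538 × 0.9798 = 0.54261 rad
ρ = (1 − cos θ)/κ = (1 − 0.85636)/0.5538 = 0.25937
z = sin θ / κ = 0.51638/0.5538 = 0.93242
x = ρ cos φ = 0.25937 × cos(142.46°) = -0.20566
y = ρ sin φ = 0.25937 × sin(142.46°) = 0.15804

-0.206 0.158 0.932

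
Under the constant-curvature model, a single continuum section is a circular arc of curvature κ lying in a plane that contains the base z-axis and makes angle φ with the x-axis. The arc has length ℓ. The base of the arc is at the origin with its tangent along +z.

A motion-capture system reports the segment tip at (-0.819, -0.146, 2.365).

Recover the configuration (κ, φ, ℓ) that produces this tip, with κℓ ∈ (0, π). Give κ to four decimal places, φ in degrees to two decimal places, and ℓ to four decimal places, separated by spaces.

ρ = √(x²+y²) = √(-0.819² + -0.146²) = 0.83191
φ = atan2(y, x) mod 360° = atan2(-0.146, -0.819) = 190.1077°
|p|² = ρ² + z² = 0.83191² + 2.365² = 6.28530
κ = 2ρ / |p|² = 2×0.83191 / 6.28530 = 0.26472
θ = 2·atan2(ρ, z) = 2·atan2(0.83191, 2.365) = 0.67648 rad
ℓ = θ/κ = 0.67648/0.26472 = 2.55550

0.2647 190.11 2.5555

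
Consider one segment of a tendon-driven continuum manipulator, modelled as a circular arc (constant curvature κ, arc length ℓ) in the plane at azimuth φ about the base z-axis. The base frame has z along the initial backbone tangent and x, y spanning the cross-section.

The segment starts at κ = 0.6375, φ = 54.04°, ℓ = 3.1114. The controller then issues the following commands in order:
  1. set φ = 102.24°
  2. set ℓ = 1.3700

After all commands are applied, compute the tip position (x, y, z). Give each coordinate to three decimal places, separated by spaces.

initial: κ=0.6375, φ=54.04°, ℓ=3.1114
cmd 1: set φ=102.24° → (κ,φ,ℓ)=(0.6375,102.24°,3.1114) → tip=(-0.4660,2.1478,1.4369)
cmd 2: set ℓ=1.3700 → (κ,φ,ℓ)=(0.6375,102.24°,1.3700) → tip=(-0.1190,0.5484,1.2024)

-0.119 0.548 1.202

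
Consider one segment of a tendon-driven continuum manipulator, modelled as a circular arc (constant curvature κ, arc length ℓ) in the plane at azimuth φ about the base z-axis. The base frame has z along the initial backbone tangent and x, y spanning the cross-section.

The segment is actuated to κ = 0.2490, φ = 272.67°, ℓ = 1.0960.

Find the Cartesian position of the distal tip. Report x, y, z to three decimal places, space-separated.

θ = κ·ℓ = 0.2490 × 1.0960 = 0.27290 rad
ρ = (1 − cos θ)/κ = (1 − 0.96299)/0.2490 = 0.14863
z = sin θ / κ = 0.26953/0.2490 = 1.08245
x = ρ cos φ = 0.14863 × cos(272.67°) = 0.00692
y = ρ sin φ = 0.14863 × sin(272.67°) = -0.14846

0.007 -0.148 1.082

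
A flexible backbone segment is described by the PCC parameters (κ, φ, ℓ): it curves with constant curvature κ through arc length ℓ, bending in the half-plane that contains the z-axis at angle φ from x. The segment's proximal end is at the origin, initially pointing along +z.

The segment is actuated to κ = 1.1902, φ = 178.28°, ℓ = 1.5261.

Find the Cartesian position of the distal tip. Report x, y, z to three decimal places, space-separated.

θ = κ·ℓ = 1.1902 × 1.5261 = 1.81636 rad
ρ = (1 − cos θ)/κ = (1 − -0.24311)/1.1902 = 1.04445
z = sin θ / κ = 0.97000/1.1902 = 0.81499
x = ρ cos φ = 1.04445 × cos(178.28°) = -1.04398
y = ρ sin φ = 1.04445 × sin(178.28°) = 0.03135

-1.044 0.031 0.815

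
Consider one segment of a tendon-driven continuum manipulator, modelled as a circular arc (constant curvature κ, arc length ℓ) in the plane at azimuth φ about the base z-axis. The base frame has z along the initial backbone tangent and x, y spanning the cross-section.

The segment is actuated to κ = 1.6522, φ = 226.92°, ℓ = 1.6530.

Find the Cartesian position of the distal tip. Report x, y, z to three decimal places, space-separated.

θ = κ·ℓ = 1.6522 × 1.6530 = 2.73109 rad
ρ = (1 − cos θ)/κ = (1 − -0.91692)/1.6522 = 1.16022
z = sin θ / κ = 0.39907/1.6522 = 0.24154
x = ρ cos φ = 1.16022 × cos(226.92°) = -0.79245
y = ρ sin φ = 1.16022 × sin(226.92°) = -0.84743

-0.792 -0.847 0.242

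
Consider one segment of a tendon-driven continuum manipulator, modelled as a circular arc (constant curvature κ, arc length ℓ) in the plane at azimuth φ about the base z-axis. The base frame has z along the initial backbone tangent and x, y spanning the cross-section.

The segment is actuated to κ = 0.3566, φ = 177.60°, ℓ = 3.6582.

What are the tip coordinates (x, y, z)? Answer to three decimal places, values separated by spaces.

-2.065 0.087 2.705

θ = κ·ℓ = 0.3566 × 3.6582 = 1.30451 rad
ρ = (1 − cos θ)/κ = (1 − 0.26315)/0.3566 = 2.06633
z = sin θ / κ = 0.96476/0.3566 = 2.70543
x = ρ cos φ = 2.06633 × cos(177.60°) = -2.06452
y = ρ sin φ = 2.06633 × sin(177.60°) = 0.08653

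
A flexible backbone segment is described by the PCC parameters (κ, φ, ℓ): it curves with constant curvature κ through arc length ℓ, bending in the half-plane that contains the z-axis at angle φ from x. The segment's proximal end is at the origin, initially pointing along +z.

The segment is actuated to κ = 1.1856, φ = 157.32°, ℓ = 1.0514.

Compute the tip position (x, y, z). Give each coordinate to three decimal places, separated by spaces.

θ = κ·ℓ = 1.1856 × 1.0514 = 1.24654 rad
ρ = (1 − cos θ)/κ = (1 − 0.31860)/1.1856 = 0.57473
z = sin θ / κ = 0.94789/1.1856 = 0.79950
x = ρ cos φ = 0.57473 × cos(157.32°) = -0.53028
y = ρ sin φ = 0.57473 × sin(157.32°) = 0.22161

-0.530 0.222 0.800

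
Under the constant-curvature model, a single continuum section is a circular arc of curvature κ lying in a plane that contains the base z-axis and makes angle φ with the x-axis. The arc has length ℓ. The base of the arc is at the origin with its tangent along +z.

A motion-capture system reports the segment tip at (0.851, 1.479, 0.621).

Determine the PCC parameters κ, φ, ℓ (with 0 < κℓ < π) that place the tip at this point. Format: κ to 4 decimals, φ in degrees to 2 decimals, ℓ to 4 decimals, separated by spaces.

1.0350 60.08 2.3609

ρ = √(x²+y²) = √(0.851² + 1.479²) = 1.70635
φ = atan2(y, x) mod 360° = atan2(1.479, 0.851) = 60.0844°
|p|² = ρ² + z² = 1.70635² + 0.621² = 3.29728
κ = 2ρ / |p|² = 2×1.70635 / 3.29728 = 1.03501
θ = 2·atan2(ρ, z) = 2·atan2(1.70635, 0.621) = 2.44352 rad
ℓ = θ/κ = 2.44352/1.03501 = 2.36088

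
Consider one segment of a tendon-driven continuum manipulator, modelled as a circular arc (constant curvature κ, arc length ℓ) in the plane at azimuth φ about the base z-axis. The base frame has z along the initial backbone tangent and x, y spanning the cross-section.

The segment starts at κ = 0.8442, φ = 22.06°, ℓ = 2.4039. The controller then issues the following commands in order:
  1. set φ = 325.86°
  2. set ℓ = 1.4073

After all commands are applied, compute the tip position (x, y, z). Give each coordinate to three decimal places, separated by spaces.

0.614 -0.417 1.099

initial: κ=0.8442, φ=22.06°, ℓ=2.4039
cmd 1: set φ=325.86° → (κ,φ,ℓ)=(0.8442,325.86°,2.4039) → tip=(1.4144,-0.9591,1.0622)
cmd 2: set ℓ=1.4073 → (κ,φ,ℓ)=(0.8442,325.86°,1.4073) → tip=(0.6143,-0.4165,1.0988)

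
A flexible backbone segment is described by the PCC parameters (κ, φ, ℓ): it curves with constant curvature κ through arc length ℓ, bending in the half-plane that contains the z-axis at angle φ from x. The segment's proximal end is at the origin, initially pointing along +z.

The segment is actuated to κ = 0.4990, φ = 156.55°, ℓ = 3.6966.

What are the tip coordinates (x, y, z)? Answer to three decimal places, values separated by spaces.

θ = κ·ℓ = 0.4990 × 3.6966 = 1.84460 rad
ρ = (1 − cos θ)/κ = (1 − -0.27040)/0.4990 = 2.54589
z = sin θ / κ = 0.96275/0.4990 = 1.92936
x = ρ cos φ = 2.54589 × cos(156.55°) = -2.33562
y = ρ sin φ = 2.54589 × sin(156.55°) = 1.01313

-2.336 1.013 1.929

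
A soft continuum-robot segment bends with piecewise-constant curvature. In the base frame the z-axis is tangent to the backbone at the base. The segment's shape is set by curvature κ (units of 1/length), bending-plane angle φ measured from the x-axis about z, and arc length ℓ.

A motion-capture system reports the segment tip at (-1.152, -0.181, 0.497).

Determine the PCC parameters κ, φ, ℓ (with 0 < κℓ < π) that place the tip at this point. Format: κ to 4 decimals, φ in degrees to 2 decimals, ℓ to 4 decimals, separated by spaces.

ρ = √(x²+y²) = √(-1.152² + -0.181²) = 1.16613
φ = atan2(y, x) mod 360° = atan2(-0.181, -1.152) = 188.9292°
|p|² = ρ² + z² = 1.16613² + 0.497² = 1.60687
κ = 2ρ / |p|² = 2×1.16613 / 1.60687 = 1.45143
θ = 2·atan2(ρ, z) = 2·atan2(1.16613, 0.497) = 2.33583 rad
ℓ = θ/κ = 2.33583/1.45143 = 1.60933

1.4514 188.93 1.6093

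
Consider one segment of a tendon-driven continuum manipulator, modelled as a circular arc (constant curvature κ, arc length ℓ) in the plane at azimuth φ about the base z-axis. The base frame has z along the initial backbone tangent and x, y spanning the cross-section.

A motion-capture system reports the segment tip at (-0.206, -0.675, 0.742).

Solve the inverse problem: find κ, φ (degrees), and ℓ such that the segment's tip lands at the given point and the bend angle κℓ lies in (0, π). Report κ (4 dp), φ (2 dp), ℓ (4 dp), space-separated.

ρ = √(x²+y²) = √(-0.206² + -0.675²) = 0.70573
φ = atan2(y, x) mod 360° = atan2(-0.675, -0.206) = 253.0286°
|p|² = ρ² + z² = 0.70573² + 0.742² = 1.04862
κ = 2ρ / |p|² = 2×0.70573 / 1.04862 = 1.34602
θ = 2·atan2(ρ, z) = 2·atan2(0.70573, 0.742) = 1.52071 rad
ℓ = θ/κ = 1.52071/1.34602 = 1.12978

1.3460 253.03 1.1298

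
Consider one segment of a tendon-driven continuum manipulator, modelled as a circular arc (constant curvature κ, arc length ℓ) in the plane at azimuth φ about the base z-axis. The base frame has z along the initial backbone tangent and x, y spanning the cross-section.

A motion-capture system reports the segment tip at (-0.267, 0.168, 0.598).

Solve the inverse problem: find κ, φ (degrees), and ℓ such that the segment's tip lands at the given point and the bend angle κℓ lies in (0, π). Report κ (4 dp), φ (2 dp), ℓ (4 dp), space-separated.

1.3802 147.82 0.7034

ρ = √(x²+y²) = √(-0.267² + 0.168²) = 0.31546
φ = atan2(y, x) mod 360° = atan2(0.168, -0.267) = 147.8213°
|p|² = ρ² + z² = 0.31546² + 0.598² = 0.45712
κ = 2ρ / |p|² = 2×0.31546 / 0.45712 = 1.38020
θ = 2·atan2(ρ, z) = 2·atan2(0.31546, 0.598) = 0.97084 rad
ℓ = θ/κ = 0.97084/1.38020 = 0.70340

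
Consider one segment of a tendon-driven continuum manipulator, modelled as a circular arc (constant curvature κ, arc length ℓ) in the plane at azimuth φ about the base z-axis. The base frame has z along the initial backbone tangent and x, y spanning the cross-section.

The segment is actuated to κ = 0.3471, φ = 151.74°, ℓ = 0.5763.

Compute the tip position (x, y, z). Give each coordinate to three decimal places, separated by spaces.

θ = κ·ℓ = 0.3471 × 0.5763 = 0.20003 rad
ρ = (1 − cos θ)/κ = (1 − 0.98006)/0.3471 = 0.05745
z = sin θ / κ = 0.19870/0.3471 = 0.57246
x = ρ cos φ = 0.05745 × cos(151.74°) = -0.05060
y = ρ sin φ = 0.05745 × sin(151.74°) = 0.02720

-0.051 0.027 0.572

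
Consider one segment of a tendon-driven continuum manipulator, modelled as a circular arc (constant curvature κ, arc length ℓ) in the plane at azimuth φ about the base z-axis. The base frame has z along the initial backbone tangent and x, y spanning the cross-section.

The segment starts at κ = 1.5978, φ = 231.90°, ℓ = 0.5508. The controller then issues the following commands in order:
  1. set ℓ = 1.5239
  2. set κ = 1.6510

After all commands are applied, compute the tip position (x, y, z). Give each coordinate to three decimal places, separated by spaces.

-0.677 -0.863 0.355

initial: κ=1.5978, φ=231.90°, ℓ=0.5508
cmd 1: set ℓ=1.5239 → (κ,φ,ℓ)=(1.5978,231.90°,1.5239) → tip=(-0.6799,-0.8671,0.4064)
cmd 2: set κ=1.6510 → (κ,φ,ℓ)=(1.6510,231.90°,1.5239) → tip=(-0.6767,-0.8630,0.3547)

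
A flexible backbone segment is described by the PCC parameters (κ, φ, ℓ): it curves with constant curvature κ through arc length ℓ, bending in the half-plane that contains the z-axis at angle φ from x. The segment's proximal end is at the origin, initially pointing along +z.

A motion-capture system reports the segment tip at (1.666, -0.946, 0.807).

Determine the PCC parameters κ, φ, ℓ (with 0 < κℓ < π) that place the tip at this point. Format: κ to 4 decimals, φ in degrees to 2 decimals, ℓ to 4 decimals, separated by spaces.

0.8866 330.41 2.6441

ρ = √(x²+y²) = √(1.666² + -0.946²) = 1.91585
φ = atan2(y, x) mod 360° = atan2(-0.946, 1.666) = 330.4109°
|p|² = ρ² + z² = 1.91585² + 0.807² = 4.32172
κ = 2ρ / |p|² = 2×1.91585 / 4.32172 = 0.88661
θ = 2·atan2(ρ, z) = 2·atan2(1.91585, 0.807) = 2.34426 rad
ℓ = θ/κ = 2.34426/0.88661 = 2.64406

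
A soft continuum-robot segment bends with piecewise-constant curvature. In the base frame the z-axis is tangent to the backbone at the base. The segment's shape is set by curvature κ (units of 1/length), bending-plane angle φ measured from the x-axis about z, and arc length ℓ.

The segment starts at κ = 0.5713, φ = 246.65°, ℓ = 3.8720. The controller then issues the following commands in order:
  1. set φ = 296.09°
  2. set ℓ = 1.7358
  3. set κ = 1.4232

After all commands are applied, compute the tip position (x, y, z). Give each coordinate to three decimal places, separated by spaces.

initial: κ=0.5713, φ=246.65°, ℓ=3.8720
cmd 1: set φ=296.09° → (κ,φ,ℓ)=(0.5713,296.09°,3.8720) → tip=(1.2303,-2.5125,1.4026)
cmd 2: set ℓ=1.7358 → (κ,φ,ℓ)=(0.5713,296.09°,1.7358) → tip=(0.3485,-0.7117,1.4650)
cmd 3: set κ=1.4232 → (κ,φ,ℓ)=(1.4232,296.09°,1.7358) → tip=(0.5510,-1.1252,0.4370)

0.551 -1.125 0.437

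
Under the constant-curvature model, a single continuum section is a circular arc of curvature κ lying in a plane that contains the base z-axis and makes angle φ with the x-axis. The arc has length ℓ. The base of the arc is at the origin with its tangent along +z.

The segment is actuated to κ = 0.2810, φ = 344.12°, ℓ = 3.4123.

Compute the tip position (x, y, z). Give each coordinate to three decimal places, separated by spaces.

1.457 -0.414 2.913

θ = κ·ℓ = 0.2810 × 3.4123 = 0.95886 rad
ρ = (1 − cos θ)/κ = (1 − 0.57446)/0.2810 = 1.51439
z = sin θ / κ = 0.81854/0.2810 = 2.91294
x = ρ cos φ = 1.51439 × cos(344.12°) = 1.45660
y = ρ sin φ = 1.51439 × sin(344.12°) = -0.41437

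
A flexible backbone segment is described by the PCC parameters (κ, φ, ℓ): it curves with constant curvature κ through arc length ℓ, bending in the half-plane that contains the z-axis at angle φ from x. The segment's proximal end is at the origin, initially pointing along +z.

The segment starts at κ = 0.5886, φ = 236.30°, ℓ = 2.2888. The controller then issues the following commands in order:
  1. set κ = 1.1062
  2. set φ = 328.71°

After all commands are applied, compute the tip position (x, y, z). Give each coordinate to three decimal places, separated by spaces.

initial: κ=0.5886, φ=236.30°, ℓ=2.2888
cmd 1: set κ=1.1062 → (κ,φ,ℓ)=(1.1062,236.30°,2.2888) → tip=(-0.9128,-1.3686,0.5177)
cmd 2: set φ=328.71° → (κ,φ,ℓ)=(1.1062,328.71°,2.2888) → tip=(1.4058,-0.8544,0.5177)

1.406 -0.854 0.518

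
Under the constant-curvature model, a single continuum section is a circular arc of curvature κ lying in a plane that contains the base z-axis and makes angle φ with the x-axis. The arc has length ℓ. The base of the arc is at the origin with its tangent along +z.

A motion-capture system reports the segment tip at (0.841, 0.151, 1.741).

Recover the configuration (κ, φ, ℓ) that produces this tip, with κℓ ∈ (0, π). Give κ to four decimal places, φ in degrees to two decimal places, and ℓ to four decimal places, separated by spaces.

0.4544 10.18 2.0083

ρ = √(x²+y²) = √(0.841² + 0.151²) = 0.85445
φ = atan2(y, x) mod 360° = atan2(0.151, 0.841) = 10.1789°
|p|² = ρ² + z² = 0.85445² + 1.741² = 3.76116
κ = 2ρ / |p|² = 2×0.85445 / 3.76116 = 0.45435
θ = 2·atan2(ρ, z) = 2·atan2(0.85445, 1.741) = 0.91249 rad
ℓ = θ/κ = 0.91249/0.45435 = 2.00833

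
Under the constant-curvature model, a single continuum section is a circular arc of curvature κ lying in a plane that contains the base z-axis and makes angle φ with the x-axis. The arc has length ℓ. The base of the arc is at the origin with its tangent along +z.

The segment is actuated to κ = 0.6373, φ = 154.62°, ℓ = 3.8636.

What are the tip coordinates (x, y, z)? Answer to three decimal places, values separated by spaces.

θ = κ·ℓ = 0.6373 × 3.8636 = 2.46227 rad
ρ = (1 − cos θ)/κ = (1 − -0.77800)/0.6373 = 2.78989
z = sin θ / κ = 0.62826/0.6373 = 0.98582
x = ρ cos φ = 2.78989 × cos(154.62°) = -2.52063
y = ρ sin φ = 2.78989 × sin(154.62°) = 1.19580

-2.521 1.196 0.986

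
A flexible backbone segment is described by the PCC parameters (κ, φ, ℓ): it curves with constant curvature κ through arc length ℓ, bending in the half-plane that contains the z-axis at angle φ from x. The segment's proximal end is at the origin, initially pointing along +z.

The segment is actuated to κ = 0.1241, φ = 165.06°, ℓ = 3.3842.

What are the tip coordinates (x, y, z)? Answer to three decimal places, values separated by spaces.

-0.677 0.181 3.286

θ = κ·ℓ = 0.1241 × 3.3842 = 0.41998 rad
ρ = (1 − cos θ)/κ = (1 − 0.91310)/0.1241 = 0.70026
z = sin θ / κ = 0.40774/0.1241 = 3.28559
x = ρ cos φ = 0.70026 × cos(165.06°) = -0.67659
y = ρ sin φ = 0.70026 × sin(165.06°) = 0.18053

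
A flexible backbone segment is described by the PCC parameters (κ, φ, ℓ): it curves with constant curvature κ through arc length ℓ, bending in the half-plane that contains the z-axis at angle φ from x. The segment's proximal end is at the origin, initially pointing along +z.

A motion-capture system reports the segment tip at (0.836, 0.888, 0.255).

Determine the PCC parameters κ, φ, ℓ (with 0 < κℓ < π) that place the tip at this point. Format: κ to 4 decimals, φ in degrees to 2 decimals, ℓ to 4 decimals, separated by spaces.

1.5712 46.73 1.7371

ρ = √(x²+y²) = √(0.836² + 0.888²) = 1.21961
φ = atan2(y, x) mod 360° = atan2(0.888, 0.836) = 46.7277°
|p|² = ρ² + z² = 1.21961² + 0.255² = 1.55247
κ = 2ρ / |p|² = 2×1.21961 / 1.55247 = 1.57119
θ = 2·atan2(ρ, z) = 2·atan2(1.21961, 0.255) = 2.72936 rad
ℓ = θ/κ = 2.72936/1.57119 = 1.73713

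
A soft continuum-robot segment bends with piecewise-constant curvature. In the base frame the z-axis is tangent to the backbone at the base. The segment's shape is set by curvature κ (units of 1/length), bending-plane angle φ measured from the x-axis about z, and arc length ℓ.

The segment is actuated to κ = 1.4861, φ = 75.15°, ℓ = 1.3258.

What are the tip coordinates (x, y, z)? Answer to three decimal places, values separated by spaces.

θ = κ·ℓ = 1.4861 × 1.3258 = 1.97027 rad
ρ = (1 − cos θ)/κ = (1 − -0.38893)/1.4861 = 0.93462
z = sin θ / κ = 0.92127/1.4861 = 0.61992
x = ρ cos φ = 0.93462 × cos(75.15°) = 0.23953
y = ρ sin φ = 0.93462 × sin(75.15°) = 0.90340

0.240 0.903 0.620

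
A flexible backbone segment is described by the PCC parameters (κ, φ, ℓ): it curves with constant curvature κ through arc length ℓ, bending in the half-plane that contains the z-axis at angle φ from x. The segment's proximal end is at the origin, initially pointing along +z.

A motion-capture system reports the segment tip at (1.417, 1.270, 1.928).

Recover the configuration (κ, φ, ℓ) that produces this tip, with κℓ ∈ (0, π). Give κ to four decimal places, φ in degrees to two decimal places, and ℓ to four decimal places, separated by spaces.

ρ = √(x²+y²) = √(1.417² + 1.270²) = 1.90284
φ = atan2(y, x) mod 360° = atan2(1.270, 1.417) = 41.8686°
|p|² = ρ² + z² = 1.90284² + 1.928² = 7.33797
κ = 2ρ / |p|² = 2×1.90284 / 7.33797 = 0.51863
θ = 2·atan2(ρ, z) = 2·atan2(1.90284, 1.928) = 1.55766 rad
ℓ = θ/κ = 1.55766/0.51863 = 3.00343

0.5186 41.87 3.0034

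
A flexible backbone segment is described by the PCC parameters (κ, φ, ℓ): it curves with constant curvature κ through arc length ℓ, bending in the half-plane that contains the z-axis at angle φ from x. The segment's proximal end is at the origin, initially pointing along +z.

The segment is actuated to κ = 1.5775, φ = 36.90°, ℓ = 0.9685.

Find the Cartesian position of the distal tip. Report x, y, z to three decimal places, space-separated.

θ = κ·ℓ = 1.5775 × 0.9685 = 1.52781 rad
ρ = (1 − cos θ)/κ = (1 − 0.04297)/1.5775 = 0.60667
z = sin θ / κ = 0.99908/1.5775 = 0.63333
x = ρ cos φ = 0.60667 × cos(36.90°) = 0.48515
y = ρ sin φ = 0.60667 × sin(36.90°) = 0.36426

0.485 0.364 0.633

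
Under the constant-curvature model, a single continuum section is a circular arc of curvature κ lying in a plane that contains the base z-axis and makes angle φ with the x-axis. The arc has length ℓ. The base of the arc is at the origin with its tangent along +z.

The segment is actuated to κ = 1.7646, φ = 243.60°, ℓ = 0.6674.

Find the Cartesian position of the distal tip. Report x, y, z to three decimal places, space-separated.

-0.155 -0.313 0.523

θ = κ·ℓ = 1.7646 × 0.6674 = 1.17769 rad
ρ = (1 − cos θ)/κ = (1 − 0.38306)/1.7646 = 0.34962
z = sin θ / κ = 0.92373/1.7646 = 0.52348
x = ρ cos φ = 0.34962 × cos(243.60°) = -0.15545
y = ρ sin φ = 0.34962 × sin(243.60°) = -0.31316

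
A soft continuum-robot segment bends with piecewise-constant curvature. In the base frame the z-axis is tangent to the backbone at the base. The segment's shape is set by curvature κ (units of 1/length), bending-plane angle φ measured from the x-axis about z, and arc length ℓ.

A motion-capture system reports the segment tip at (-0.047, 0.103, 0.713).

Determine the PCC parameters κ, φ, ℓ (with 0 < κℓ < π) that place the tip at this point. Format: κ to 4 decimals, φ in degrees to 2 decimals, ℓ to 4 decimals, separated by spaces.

0.4345 114.53 0.7249

ρ = √(x²+y²) = √(-0.047² + 0.103²) = 0.11322
φ = atan2(y, x) mod 360° = atan2(0.103, -0.047) = 114.5277°
|p|² = ρ² + z² = 0.11322² + 0.713² = 0.52119
κ = 2ρ / |p|² = 2×0.11322 / 0.52119 = 0.43446
θ = 2·atan2(ρ, z) = 2·atan2(0.11322, 0.713) = 0.31495 rad
ℓ = θ/κ = 0.31495/0.43446 = 0.72493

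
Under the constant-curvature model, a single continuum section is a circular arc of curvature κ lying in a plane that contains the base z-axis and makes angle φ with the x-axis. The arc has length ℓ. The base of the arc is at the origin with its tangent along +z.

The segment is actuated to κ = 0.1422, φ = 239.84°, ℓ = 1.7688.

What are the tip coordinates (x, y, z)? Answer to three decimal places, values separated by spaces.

-0.111 -0.191 1.750

θ = κ·ℓ = 0.1422 × 1.7688 = 0.25152 rad
ρ = (1 − cos θ)/κ = (1 − 0.96853)/0.1422 = 0.22128
z = sin θ / κ = 0.24888/0.1422 = 1.75021
x = ρ cos φ = 0.22128 × cos(239.84°) = -0.11117
y = ρ sin φ = 0.22128 × sin(239.84°) = -0.19132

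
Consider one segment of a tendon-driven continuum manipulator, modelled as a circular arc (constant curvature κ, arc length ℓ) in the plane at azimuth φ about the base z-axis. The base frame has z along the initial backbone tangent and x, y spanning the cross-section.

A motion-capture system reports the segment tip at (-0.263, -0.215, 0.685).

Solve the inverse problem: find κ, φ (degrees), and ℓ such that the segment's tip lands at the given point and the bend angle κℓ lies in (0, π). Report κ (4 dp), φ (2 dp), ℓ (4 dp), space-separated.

1.1621 219.27 0.7923

ρ = √(x²+y²) = √(-0.263² + -0.215²) = 0.33970
φ = atan2(y, x) mod 360° = atan2(-0.215, -0.263) = 219.2657°
|p|² = ρ² + z² = 0.33970² + 0.685² = 0.58462
κ = 2ρ / |p|² = 2×0.33970 / 0.58462 = 1.16211
θ = 2·atan2(ρ, z) = 2·atan2(0.33970, 0.685) = 0.92074 rad
ℓ = θ/κ = 0.92074/1.16211 = 0.79230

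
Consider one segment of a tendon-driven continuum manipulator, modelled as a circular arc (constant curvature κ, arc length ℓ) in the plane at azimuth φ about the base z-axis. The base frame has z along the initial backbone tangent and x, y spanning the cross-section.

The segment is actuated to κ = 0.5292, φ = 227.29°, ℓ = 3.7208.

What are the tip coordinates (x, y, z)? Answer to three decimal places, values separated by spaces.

-1.779 -1.927 1.742

θ = κ·ℓ = 0.5292 × 3.7208 = 1.96905 rad
ρ = (1 − cos θ)/κ = (1 − -0.38781)/0.5292 = 2.62246
z = sin θ / κ = 0.92174/0.5292 = 1.74176
x = ρ cos φ = 2.62246 × cos(227.29°) = -1.77878
y = ρ sin φ = 2.62246 × sin(227.29°) = -1.92698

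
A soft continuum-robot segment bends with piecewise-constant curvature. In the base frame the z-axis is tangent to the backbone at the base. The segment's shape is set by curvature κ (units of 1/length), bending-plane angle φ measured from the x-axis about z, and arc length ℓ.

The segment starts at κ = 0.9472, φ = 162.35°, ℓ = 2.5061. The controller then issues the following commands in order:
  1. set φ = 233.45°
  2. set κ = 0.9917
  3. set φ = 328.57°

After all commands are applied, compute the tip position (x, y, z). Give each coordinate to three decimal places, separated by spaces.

initial: κ=0.9472, φ=162.35°, ℓ=2.5061
cmd 1: set φ=233.45° → (κ,φ,ℓ)=(0.9472,233.45°,2.5061) → tip=(-1.0810,-1.4583,0.7333)
cmd 2: set κ=0.9917 → (κ,φ,ℓ)=(0.9917,233.45°,2.5061) → tip=(-1.0763,-1.4518,0.6153)
cmd 3: set φ=328.57° → (κ,φ,ℓ)=(0.9917,328.57°,2.5061) → tip=(1.5421,-0.9424,0.6153)

1.542 -0.942 0.615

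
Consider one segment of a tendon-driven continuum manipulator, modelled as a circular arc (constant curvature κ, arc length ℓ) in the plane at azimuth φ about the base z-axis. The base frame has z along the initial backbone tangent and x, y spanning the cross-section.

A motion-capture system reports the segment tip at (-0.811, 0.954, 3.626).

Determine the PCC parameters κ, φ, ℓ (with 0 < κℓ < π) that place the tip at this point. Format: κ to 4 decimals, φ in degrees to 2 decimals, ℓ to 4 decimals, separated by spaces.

ρ = √(x²+y²) = √(-0.811² + 0.954²) = 1.25213
φ = atan2(y, x) mod 360° = atan2(0.954, -0.811) = 130.3680°
|p|² = ρ² + z² = 1.25213² + 3.626² = 14.71571
κ = 2ρ / |p|² = 2×1.25213 / 14.71571 = 0.17018
θ = 2·atan2(ρ, z) = 2·atan2(1.25213, 3.626) = 0.66500 rad
ℓ = θ/κ = 0.66500/0.17018 = 3.90771

0.1702 130.37 3.9077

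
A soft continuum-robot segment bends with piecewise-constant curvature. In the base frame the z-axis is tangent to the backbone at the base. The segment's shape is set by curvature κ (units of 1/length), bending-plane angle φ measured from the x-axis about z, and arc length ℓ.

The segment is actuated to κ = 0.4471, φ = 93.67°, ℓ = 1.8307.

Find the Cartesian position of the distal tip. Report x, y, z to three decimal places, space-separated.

θ = κ·ℓ = 0.4471 × 1.8307 = 0.81851 rad
ρ = (1 − cos θ)/κ = (1 − 0.68331)/0.4471 = 0.70831
z = sin θ / κ = 0.73013/0.4471 = 1.63303
x = ρ cos φ = 0.70831 × cos(93.67°) = -0.04534
y = ρ sin φ = 0.70831 × sin(93.67°) = 0.70686

-0.045 0.707 1.633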